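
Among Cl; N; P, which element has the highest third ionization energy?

N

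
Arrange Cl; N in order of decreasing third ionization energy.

The third ionization energy removes an electron from the +2 ion. For each element: Cl²⁺ still has 5 valence electrons; N²⁺ still has 3 valence electrons.
All are still removing valence electrons, so compare the +2 ions as you would atoms: IE_3 generally rises across a period (higher Z_eff) and falls down a group (larger shell), subject to the usual subshell exceptions.
Valence configurations: Cl²⁺ [Ne]3s²3p³, N²⁺ [He]2s²2p¹.
Approximate IE_3 values (kJ/mol): Cl 3822, N 4578.
Overall IE_3 order: Cl < N.

N > Cl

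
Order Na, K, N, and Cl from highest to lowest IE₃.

Na > N > K > Cl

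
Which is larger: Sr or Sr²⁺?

Sr

Forming Sr²⁺ removes 2 electrons from Sr. Fewer electrons for the same nuclear charge means less shielding and a higher Z_eff on the remaining electrons, and for main-group metals the entire outer shell is lost.
A cation is smaller than its parent atom: Sr²⁺ < Sr.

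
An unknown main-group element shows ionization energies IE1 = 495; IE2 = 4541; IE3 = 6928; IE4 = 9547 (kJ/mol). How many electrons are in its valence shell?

1

Look for the largest jump between consecutive ionization energies: IE2/IE1 ≈ 9.2, far larger than any earlier ratio.
That jump marks the point where a core electron is being removed. So the atom has 1 valence electron.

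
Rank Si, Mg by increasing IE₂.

After 1 electron has been removed, what remains? Si⁺ still has 3 valence electrons; Mg⁺ still has 1 valence electron.
All are still removing valence electrons, so compare the +1 ions as you would atoms: IE_2 generally rises across a period (higher Z_eff) and falls down a group (larger shell), subject to the usual subshell exceptions.
Valence configurations: Si⁺ [Ne]3s²3p¹, Mg⁺ [Ne]3s¹.
The numbers (kJ/mol): Si 1577, Mg 1451.
So the second ionization energies run Mg < Si.

Mg < Si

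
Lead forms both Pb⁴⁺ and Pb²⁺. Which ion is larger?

Both ions have Z = 82 protons, but Pb⁴⁺ has lost more electrons, so its remaining electrons feel a larger effective nuclear charge per electron and are pulled in more tightly.
Higher positive charge → smaller ion, so Pb²⁺ > Pb⁴⁺.

Pb²⁺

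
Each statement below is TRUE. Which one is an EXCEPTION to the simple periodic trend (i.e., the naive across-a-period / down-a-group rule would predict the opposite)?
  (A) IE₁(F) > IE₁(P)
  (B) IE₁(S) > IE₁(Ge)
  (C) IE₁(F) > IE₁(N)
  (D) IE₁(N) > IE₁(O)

(D)

The general trend: first ionization energy increases across a period and decreases down a group.
(A) F (period 2, group 17) vs P (period 3, group 15): the stated order agrees with the simple trend.
(B) S (period 3, group 16) vs Ge (period 4, group 14): the stated order agrees with the simple trend.
(C) F (period 2, group 17) vs N (period 2, group 15): the stated order agrees with the simple trend.
(D) N (period 2, group 15) vs O (period 2, group 16): the stated order contradicts the simple trend.
The exception is (D): pairing an electron in O's 2p⁴ costs repulsion energy, so O ionizes more easily than half-filled N (2p³).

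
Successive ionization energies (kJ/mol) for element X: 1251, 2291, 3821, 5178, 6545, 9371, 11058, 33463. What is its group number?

Group 17

Look for the largest jump between consecutive ionization energies: IE8/IE7 ≈ 3.0, far larger than any earlier ratio.
That jump marks the point where a core electron is being removed. So the atom has 7 valence electrons.
A main-group element with 7 valence electrons is in group 17.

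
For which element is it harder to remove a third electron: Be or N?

Be

IE_3 is the cost of taking one more electron from the +2 cation: Be²⁺ is the bare [He] core; N²⁺ still has 3 valence electrons.
Breaking into a closed-shell core is much more expensive than removing a leftover valence electron — Be has the largest IE_3 here.
Tabulated IE_3 (kJ/mol): Be 14849, N 4578.
Overall IE_3 order: N < Be.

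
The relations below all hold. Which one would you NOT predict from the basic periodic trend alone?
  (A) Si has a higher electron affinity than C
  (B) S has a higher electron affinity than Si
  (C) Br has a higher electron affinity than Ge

(A)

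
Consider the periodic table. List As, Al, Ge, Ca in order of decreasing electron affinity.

Ge > As > Al > Ca

Al is in period 3, group 13; Ca is in period 4, group 2; Ge is in period 4, group 14; As is in period 4, group 15.
Electron affinity generally becomes more exothermic across a period toward the halogens and less exothermic down a group.
Here both period and group differ, so the two effects have to be weighed against each other.
Al > Ca: relative to Ca, both the across-period and down-group shifts push Al's electron affinity up.
As > Al: period and group pull opposite ways; the across-period shift dominates (78 vs 42 kJ/mol).
Ge > As: this pair runs against the simple trend — see the exception note.
Note the exception: Ge has a higher electron affinity than As, contrary to the simple trend — adding an electron to As's half-filled 4p³ is unfavourable, so Ge (4p²) has the more exothermic EA.
Approximate values (kJ/mol): Al 42, Ca 2, Ge 119, As 78.
So from highest to lowest: Ge > As > Al > Ca.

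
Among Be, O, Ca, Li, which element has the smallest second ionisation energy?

The second ionization energy removes an electron from the +1 ion. For each element: Be⁺ still has 1 valence electron; O⁺ still has 5 valence electrons; Ca⁺ still has 1 valence electron; Li⁺ is the bare [He] core.
Pulling an electron out of a noble-gas core costs far more than removing a remaining valence electron, so Li sits at the high end of IE_2.
Valence configurations: Be⁺ [He]2s¹, O⁺ [He]2s²2p³, Ca⁺ [Ar]4s¹.
The numbers (kJ/mol): Be 1757, O 3388, Ca 1145, Li 7298.
Hence IE_2: Ca < Be < O < Li.

Ca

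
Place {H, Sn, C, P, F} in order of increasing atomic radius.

H < F < C < P < Sn

H is in period 1, group 1; C is in period 2, group 14; F is in period 2, group 17; P is in period 3, group 15; Sn is in period 5, group 14.
Atomic radius shrinks across a period as nuclear charge pulls the same shell inward, and grows down a group as new shells are added.
Neither a single period nor a single group — weigh both effects.
F > H: the two effects oppose for this pair; the down-group effect wins (64 vs 32 pm).
C > F: C lies to the left of F in period 2, so the across-period effect alone puts C larger.
P > C: period and group pull opposite ways; the down-group shift dominates (111 vs 75 pm).
Sn > P: both effects reinforce here, so Sn is clearly the larger of the two.
For reference (pm): H 32, C 75, F 64, P 111, Sn 140.
So from smallest to largest: H < F < C < P < Sn.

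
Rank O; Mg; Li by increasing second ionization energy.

Mg, O, Li

After 1 electron has been removed, what remains? O⁺ still has 5 valence electrons; Mg⁺ still has 1 valence electron; Li⁺ is the bare [He] core.
Breaking into a closed-shell core is much more expensive than removing a leftover valence electron — Li has the largest IE_2 here.
Valence configurations: O⁺ [He]2s²2p³, Mg⁺ [Ne]3s¹.
The numbers (kJ/mol): O 3388, Mg 1451, Li 7298.
Hence IE_2: Mg < O < Li.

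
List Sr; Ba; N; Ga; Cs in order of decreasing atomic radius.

Cs > Ba > Sr > Ga > N

N is in period 2, group 15; Ga is in period 4, group 13; Sr is in period 5, group 2; Cs is in period 6, group 1; Ba is in period 6, group 2.
Radius decreases left→right (rising Z_eff, same n) and increases top→bottom (higher n).
Here both period and group differ, so the two effects have to be weighed against each other.
Ga > N: both effects reinforce here, so Ga is clearly the larger of the two.
Sr > Ga: both effects reinforce here, so Sr is clearly the larger of the two.
Ba > Sr: they share group 2; the group trend gives Ba the larger value.
Cs > Ba: Cs lies to the left of Ba in period 6, so the across-period effect alone puts Cs larger.
For reference (pm): N 71, Ga 124, Sr 185, Cs 232, Ba 196.
So from largest to smallest: Cs > Ba > Sr > Ga > N.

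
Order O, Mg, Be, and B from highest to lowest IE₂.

O > B > Be > Mg

Consider each +1 ion: O⁺ still has 5 valence electrons; Mg⁺ still has 1 valence electron; Be⁺ still has 1 valence electron; B⁺ still has 2 valence electrons.
All are still removing valence electrons, so compare the +1 ions as you would atoms: IE_2 generally rises across a period (higher Z_eff) and falls down a group (larger shell), subject to the usual subshell exceptions.
Valence configurations: O⁺ [He]2s²2p³, Mg⁺ [Ne]3s¹, Be⁺ [He]2s¹, B⁺ [He]2s².
Tabulated IE_2 (kJ/mol): O 3388, Mg 1451, Be 1757, B 2427.
Overall IE_2 order: Mg < Be < B < O.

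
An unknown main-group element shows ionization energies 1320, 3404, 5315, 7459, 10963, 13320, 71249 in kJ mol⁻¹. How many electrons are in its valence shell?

6

Look for the largest jump between consecutive ionization energies: IE7/IE6 ≈ 5.3, far larger than any earlier ratio.
That jump marks the point where a core electron is being removed. So the atom has 6 valence electrons.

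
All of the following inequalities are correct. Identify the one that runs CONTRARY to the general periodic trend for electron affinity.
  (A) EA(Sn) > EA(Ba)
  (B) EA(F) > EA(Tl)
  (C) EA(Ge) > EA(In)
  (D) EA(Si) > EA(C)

(D)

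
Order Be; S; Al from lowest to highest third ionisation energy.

IE_3 is the cost of taking one more electron from the +2 cation: Be²⁺ is the bare [He] core; S²⁺ still has 4 valence electrons; Al²⁺ still has 1 valence electron.
Core electrons are held far more tightly than valence electrons, so Be tops the IE_3 order.
Valence configurations: S²⁺ [Ne]3s²3p², Al²⁺ [Ne]3s¹.
The numbers (kJ/mol): Be 14849, S 3357, Al 2745.
So the third ionization energies run Al < S < Be.

Al, S, Be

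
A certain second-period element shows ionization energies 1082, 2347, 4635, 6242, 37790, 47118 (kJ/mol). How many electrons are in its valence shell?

4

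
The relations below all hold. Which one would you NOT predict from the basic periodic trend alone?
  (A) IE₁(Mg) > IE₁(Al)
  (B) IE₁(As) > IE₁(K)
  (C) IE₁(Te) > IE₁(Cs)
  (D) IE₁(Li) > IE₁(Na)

(A)

The general trend: IE₁ increases across a period and decreases down a group.
(A) Mg (period 3, group 2) vs Al (period 3, group 13): the stated order contradicts the simple trend.
(B) As (period 4, group 15) vs K (period 4, group 1): the stated order agrees with the simple trend.
(C) Te (period 5, group 16) vs Cs (period 6, group 1): the stated order agrees with the simple trend.
(D) Li (period 2, group 1) vs Na (period 3, group 1): the stated order agrees with the simple trend.
The exception is (A): Al's single 3p electron is easier to remove than one from Mg's filled 3s².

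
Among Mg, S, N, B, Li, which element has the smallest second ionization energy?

Mg

Consider each +1 ion: Mg⁺ still has 1 valence electron; S⁺ still has 5 valence electrons; N⁺ still has 4 valence electrons; B⁺ still has 2 valence electrons; Li⁺ is the bare [He] core.
Pulling an electron out of a noble-gas core costs far more than removing a remaining valence electron, so Li sits at the high end of IE_2.
Valence configurations: Mg⁺ [Ne]3s¹, S⁺ [Ne]3s²3p³, N⁺ [He]2s²2p², B⁺ [He]2s².
The numbers (kJ/mol): Mg 1451, S 2252, N 2856, B 2427, Li 7298.
So the second ionization energies run Mg < S < B < N < Li.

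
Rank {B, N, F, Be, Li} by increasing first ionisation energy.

First ionization energy rises across a period (greater Z_eff holds electrons more tightly) and falls down a group (valence electrons are farther from the nucleus).
All lie in period 2; the across-period trend (first ionization energy increases left to right) applies, with the exception below.
Note the exception: Be has a higher first ionization energy than B, contrary to the simple trend — removing B's lone 2p electron is easier than breaking Be's filled 2s².
Tabulated first ionization energy (kJ/mol): Li 520, Be 900, B 801, N 1402, F 1681.
So from lowest to highest: Li < B < Be < N < F.

Li, B, Be, N, F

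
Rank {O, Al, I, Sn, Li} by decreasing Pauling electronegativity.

Smaller atoms with higher effective nuclear charge are more electronegative.
Neither a single period nor a single group — weigh both effects.
Al > Li: the two effects oppose for this pair; the across-period effect wins (1.61 vs 0.98).
Sn > Al: period and group pull opposite ways; the across-period shift dominates (1.96 vs 1.61).
I > Sn: I lies to the right of Sn in period 5, so the across-period effect alone puts I higher.
O > I: the two effects oppose for this pair; the down-group effect wins (3.44 vs 2.66).
Approximate values (Pauling): Li 0.98, O 3.44, Al 1.61, Sn 1.96, I 2.66.
So from highest to lowest: O > I > Sn > Al > Li.

O > I > Sn > Al > Li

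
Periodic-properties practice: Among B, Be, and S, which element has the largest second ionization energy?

Consider each +1 ion: B⁺ still has 2 valence electrons; Be⁺ still has 1 valence electron; S⁺ still has 5 valence electrons.
All are still removing valence electrons, so compare the +1 ions as you would atoms: IE_2 generally rises across a period (higher Z_eff) and falls down a group (larger shell), subject to the usual subshell exceptions.
Valence configurations: B⁺ [He]2s², Be⁺ [He]2s¹, S⁺ [Ne]3s²3p³.
Tabulated IE_2 (kJ/mol): B 2427, Be 1757, S 2252.
Hence IE_2: Be < S < B.

B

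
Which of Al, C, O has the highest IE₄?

Al

After 3 electrons have been removed, what remains? Al³⁺ is the bare [Ne] core; C³⁺ still has 1 valence electron; O³⁺ still has 3 valence electrons.
Breaking into a closed-shell core is much more expensive than removing a leftover valence electron — Al has the largest IE_4 here.
Valence configurations: C³⁺ [He]2s¹, O³⁺ [He]2s²2p¹.
Tabulated IE_4 (kJ/mol): Al 11577, C 6223, O 7469.
So the fourth ionization energies run C < O < Al.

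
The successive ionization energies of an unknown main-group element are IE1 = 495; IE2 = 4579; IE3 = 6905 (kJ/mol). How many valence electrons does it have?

Look for the largest jump between consecutive ionization energies: IE2/IE1 ≈ 9.3, far larger than any earlier ratio.
That jump marks the point where a core electron is being removed. So the atom has 1 valence electron.

1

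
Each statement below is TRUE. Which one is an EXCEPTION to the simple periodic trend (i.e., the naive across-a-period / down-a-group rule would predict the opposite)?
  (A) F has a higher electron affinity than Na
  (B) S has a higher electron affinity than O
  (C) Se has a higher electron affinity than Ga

(B)

The general trend: electron affinity increases across a period and decreases down a group.
(A) F (period 2, group 17) vs Na (period 3, group 1): the stated order agrees with the simple trend.
(B) S (period 3, group 16) vs O (period 2, group 16): the stated order contradicts the simple trend.
(C) Se (period 4, group 16) vs Ga (period 4, group 13): the stated order agrees with the simple trend.
The exception is (B): the compact 2p subshell of O repels the added electron more than S's larger 3p does.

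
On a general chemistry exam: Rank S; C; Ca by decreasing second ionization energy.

After 1 electron has been removed, what remains? S⁺ still has 5 valence electrons; C⁺ still has 3 valence electrons; Ca⁺ still has 1 valence electron.
All are still removing valence electrons, so compare the +1 ions as you would atoms: IE_2 generally rises across a period (higher Z_eff) and falls down a group (larger shell), subject to the usual subshell exceptions.
Valence configurations: S⁺ [Ne]3s²3p³, C⁺ [He]2s²2p¹, Ca⁺ [Ar]4s¹.
Approximate IE_2 values (kJ/mol): S 2252, C 2353, Ca 1145.
So the second ionization energies run Ca < S < C.

C > S > Ca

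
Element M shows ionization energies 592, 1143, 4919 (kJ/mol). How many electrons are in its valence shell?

Look for the largest jump between consecutive ionization energies: IE3/IE2 ≈ 4.3, far larger than any earlier ratio.
That jump marks the point where a core electron is being removed. So the atom has 2 valence electrons.

2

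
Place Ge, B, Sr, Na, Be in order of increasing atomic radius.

Be is in period 2, group 2; B is in period 2, group 13; Na is in period 3, group 1; Ge is in period 4, group 14; Sr is in period 5, group 2.
Radius decreases left→right (rising Z_eff, same n) and increases top→bottom (higher n).
These span different periods and groups, so the two trends combine.
Be > B: Be lies to the left of B in period 2, so the across-period effect alone puts Be larger.
Ge > Be: the two effects oppose for this pair; the down-group effect wins (121 vs 102 pm).
Na > Ge: period and group pull opposite ways; the across-period shift dominates (155 vs 121 pm).
Sr > Na: period and group pull opposite ways; the down-group shift dominates (185 vs 155 pm).
Tabulated atomic radius (pm): Be 102, B 85, Na 155, Ge 121, Sr 185.
So from smallest to largest: B < Be < Ge < Na < Sr.

B < Be < Ge < Na < Sr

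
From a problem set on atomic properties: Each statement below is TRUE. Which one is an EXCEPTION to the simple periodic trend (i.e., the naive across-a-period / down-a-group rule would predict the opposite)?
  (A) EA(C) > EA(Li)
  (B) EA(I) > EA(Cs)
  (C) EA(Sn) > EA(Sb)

The general trend: electron affinity increases across a period and decreases down a group.
(A) C (period 2, group 14) vs Li (period 2, group 1): the stated order agrees with the simple trend.
(B) I (period 5, group 17) vs Cs (period 6, group 1): the stated order agrees with the simple trend.
(C) Sn (period 5, group 14) vs Sb (period 5, group 15): the stated order contradicts the simple trend.
The exception is (C): adding an electron to Sb's half-filled 5p³ is unfavourable, so Sn has the more exothermic EA.

(C)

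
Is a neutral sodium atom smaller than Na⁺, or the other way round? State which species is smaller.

Na⁺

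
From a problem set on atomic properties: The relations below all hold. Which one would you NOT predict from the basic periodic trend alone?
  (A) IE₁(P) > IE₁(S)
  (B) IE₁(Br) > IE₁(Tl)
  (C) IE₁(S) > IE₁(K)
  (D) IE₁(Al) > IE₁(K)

The general trend: first ionization energy increases across a period and decreases down a group.
(A) P (period 3, group 15) vs S (period 3, group 16): the stated order contradicts the simple trend.
(B) Br (period 4, group 17) vs Tl (period 6, group 13): the stated order agrees with the simple trend.
(C) S (period 3, group 16) vs K (period 4, group 1): the stated order agrees with the simple trend.
(D) Al (period 3, group 13) vs K (period 4, group 1): the stated order agrees with the simple trend.
The exception is (A): S (3p⁴) ionizes more easily than half-filled P (3p³) because the paired 3p electron in S is pushed out by e⁻–e⁻ repulsion.

(A)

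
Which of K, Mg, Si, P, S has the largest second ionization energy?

The second ionization energy removes an electron from the +1 ion. For each element: K⁺ is the bare [Ar] core; Mg⁺ still has 1 valence electron; Si⁺ still has 3 valence electrons; P⁺ still has 4 valence electrons; S⁺ still has 5 valence electrons.
Pulling an electron out of a noble-gas core costs far more than removing a remaining valence electron, so K sits at the high end of IE_2.
Valence configurations: Mg⁺ [Ne]3s¹, Si⁺ [Ne]3s²3p¹, P⁺ [Ne]3s²3p², S⁺ [Ne]3s²3p³.
Approximate IE_2 values (kJ/mol): K 3052, Mg 1451, Si 1577, P 1907, S 2252.
Overall IE_2 order: Mg < Si < P < S < K.

K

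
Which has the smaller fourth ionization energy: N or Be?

After 3 electrons have been removed, what remains? N³⁺ still has 2 valence electrons; Be³⁺ is already 1 electron into the core.
Core electrons are held far more tightly than valence electrons, so Be tops the IE_4 order.
Tabulated IE_4 (kJ/mol): N 7475, Be 21007.
So the fourth ionization energies run N < Be.

N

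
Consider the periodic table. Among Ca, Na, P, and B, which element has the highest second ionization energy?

IE_2 is the cost of taking one more electron from the +1 cation: Ca⁺ still has 1 valence electron; Na⁺ is the bare [Ne] core; P⁺ still has 4 valence electrons; B⁺ still has 2 valence electrons.
Breaking into a closed-shell core is much more expensive than removing a leftover valence electron — Na has the largest IE_2 here.
Valence configurations: Ca⁺ [Ar]4s¹, P⁺ [Ne]3s²3p², B⁺ [He]2s².
Tabulated IE_2 (kJ/mol): Ca 1145, Na 4562, P 1907, B 2427.
Putting it together, IE_2: Ca < P < B < Na.

Na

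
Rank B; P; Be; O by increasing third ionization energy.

P < B < O < Be

IE_3 is the cost of taking one more electron from the +2 cation: B²⁺ still has 1 valence electron; P²⁺ still has 3 valence electrons; Be²⁺ is the bare [He] core; O²⁺ still has 4 valence electrons.
Pulling an electron out of a noble-gas core costs far more than removing a remaining valence electron, so Be sits at the high end of IE_3.
Valence configurations: B²⁺ [He]2s¹, P²⁺ [Ne]3s²3p¹, O²⁺ [He]2s²2p².
Tabulated IE_3 (kJ/mol): B 3660, P 2914, Be 14849, O 5300.
Hence IE_3: P < B < O < Be.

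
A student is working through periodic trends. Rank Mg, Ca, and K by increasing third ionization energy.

K < Ca < Mg

Consider each +2 ion: Mg²⁺ is the bare [Ne] core; Ca²⁺ is the bare [Ar] core; K²⁺ is already 1 electron into the core.
All of these are removing an electron from a noble-gas core or deeper; the smaller core (lower principal quantum number) is held far more tightly, and within a period the higher nuclear charge binds the same core more tightly.
Tabulated IE_3 (kJ/mol): Mg 7733, Ca 4912, K 4420.
Overall IE_3 order: K < Ca < Mg.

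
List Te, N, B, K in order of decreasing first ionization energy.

N > Te > B > K

Removing the outermost electron gets harder across a period and easier down a group.
Neither a single period nor a single group — weigh both effects.
B > K: both effects reinforce here, so B is clearly the higher of the two.
Te > B: the two effects oppose for this pair; the across-period effect wins (869 vs 801 kJ/mol).
N > Te: period and group pull opposite ways; the down-group shift dominates (1402 vs 869 kJ/mol).
For reference (kJ/mol): B 801, N 1402, K 419, Te 869.
So from highest to lowest: N > Te > B > K.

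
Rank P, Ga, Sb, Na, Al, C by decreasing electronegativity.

C > P > Sb > Ga > Al > Na

C is in period 2, group 14; Na is in period 3, group 1; Al is in period 3, group 13; P is in period 3, group 15; Ga is in period 4, group 13; Sb is in period 5, group 15.
Atoms toward the upper right of the periodic table pull bonding electrons most strongly.
Here both period and group differ, so the two effects have to be weighed against each other.
Al > Na: Al lies to the right of Na in period 3, so the across-period effect alone puts Al higher.
Ga > Al: this pair runs against the simple trend — see the exception note.
Sb > Ga: the two effects oppose for this pair; the across-period effect wins (2.05 vs 1.81).
P > Sb: they share group 15; the group trend gives P the larger value.
C > P: period and group pull opposite ways; the down-group shift dominates (2.55 vs 2.19).
Note the exception: Ga has a higher electronegativity than Al, contrary to the simple trend — poor shielding by filled d (and f) subshells raises the heavier element's effective nuclear charge more than the simple down-group trend predicts.
Tabulated electronegativity (Pauling): C 2.55, Na 0.93, Al 1.61, P 2.19, Ga 1.81, Sb 2.05.
So from highest to lowest: C > P > Sb > Ga > Al > Na.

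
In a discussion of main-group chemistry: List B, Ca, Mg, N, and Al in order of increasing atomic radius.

N < B < Al < Mg < Ca

B is in period 2, group 13; N is in period 2, group 15; Mg is in period 3, group 2; Al is in period 3, group 13; Ca is in period 4, group 2.
Atomic radius shrinks across a period as nuclear charge pulls the same shell inward, and grows down a group as new shells are added.
Here both period and group differ, so the two effects have to be weighed against each other.
B > N: B lies to the left of N in period 2, so the across-period effect alone puts B larger.
Al > B: they share group 13; the group trend gives Al the larger value.
Mg > Al: both are in period 3; the period trend gives Mg the larger value.
Ca > Mg: they share group 2; the group trend gives Ca the larger value.
Tabulated atomic radius (pm): B 85, N 71, Mg 139, Al 126, Ca 171.
So from smallest to largest: N < B < Al < Mg < Ca.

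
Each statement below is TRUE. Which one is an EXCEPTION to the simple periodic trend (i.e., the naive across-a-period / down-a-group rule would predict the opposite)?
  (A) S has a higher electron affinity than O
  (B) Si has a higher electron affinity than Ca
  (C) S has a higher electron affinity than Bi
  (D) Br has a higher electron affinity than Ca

(A)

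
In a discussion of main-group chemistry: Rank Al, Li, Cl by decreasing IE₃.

The third ionization energy removes an electron from the +2 ion. For each element: Al²⁺ still has 1 valence electron; Li²⁺ is already 1 electron into the core; Cl²⁺ still has 5 valence electrons.
Core electrons are held far more tightly than valence electrons, so Li tops the IE_3 order.
Valence configurations: Al²⁺ [Ne]3s¹, Cl²⁺ [Ne]3s²3p³.
The numbers (kJ/mol): Al 2745, Li 11815, Cl 3822.
Hence IE_3: Al < Cl < Li.

Li > Cl > Al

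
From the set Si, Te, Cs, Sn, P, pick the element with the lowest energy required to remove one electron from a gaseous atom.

Si is in period 3, group 14; P is in period 3, group 15; Sn is in period 5, group 14; Te is in period 5, group 16; Cs is in period 6, group 1.
Across a period the outer electron is held more tightly (higher IE₁); down a group it sits in a higher shell, more shielded, and comes off more easily.
Here both period and group differ, so the two effects have to be weighed against each other.
Sn > Cs: relative to Cs, both the across-period and down-group shifts push Sn's first ionization energy up.
Si > Sn: Si sits above Sn in group 14, so the down-group effect alone puts Si higher.
Te > Si: the two effects oppose for this pair; the across-period effect wins (869 vs 786 kJ/mol).
P > Te: the two effects oppose for this pair; the down-group effect wins (1012 vs 869 kJ/mol).
For reference (kJ/mol): Si 786, P 1012, Sn 709, Te 869, Cs 376.
The lowest energy required to remove one electron from a gaseous atom among these belongs to Cs.

Cs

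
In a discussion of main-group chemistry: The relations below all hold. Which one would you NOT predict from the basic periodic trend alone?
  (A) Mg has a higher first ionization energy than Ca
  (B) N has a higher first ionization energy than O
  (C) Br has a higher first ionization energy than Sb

(B)

The general trend: first ionization energy increases across a period and decreases down a group.
(A) Mg (period 3, group 2) vs Ca (period 4, group 2): the stated order agrees with the simple trend.
(B) N (period 2, group 15) vs O (period 2, group 16): the stated order contradicts the simple trend.
(C) Br (period 4, group 17) vs Sb (period 5, group 15): the stated order agrees with the simple trend.
The exception is (B): pairing an electron in O's 2p⁴ costs repulsion energy, so O ionizes more easily than half-filled N (2p³).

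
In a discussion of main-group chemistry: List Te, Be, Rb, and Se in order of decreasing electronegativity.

Se > Te > Be > Rb

Be is in period 2, group 2; Se is in period 4, group 16; Rb is in period 5, group 1; Te is in period 5, group 16.
Atoms toward the upper right of the periodic table pull bonding electrons most strongly.
Neither a single period nor a single group — weigh both effects.
Be > Rb: both effects reinforce here, so Be is clearly the higher of the two.
Te > Be: the two effects oppose for this pair; the across-period effect wins (2.10 vs 1.57).
Se > Te: they share group 16; the group trend gives Se the larger value.
Tabulated electronegativity (Pauling): Be 1.57, Se 2.55, Rb 0.82, Te 2.10.
So from highest to lowest: Se > Te > Be > Rb.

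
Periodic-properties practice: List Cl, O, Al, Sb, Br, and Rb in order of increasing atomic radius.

O is in period 2, group 16; Al is in period 3, group 13; Cl is in period 3, group 17; Br is in period 4, group 17; Rb is in period 5, group 1; Sb is in period 5, group 15.
Radius decreases left→right (rising Z_eff, same n) and increases top→bottom (higher n).
Neither a single period nor a single group — weigh both effects.
Cl > O: period and group pull opposite ways; the down-group shift dominates (99 vs 63 pm).
Br > Cl: they share group 17; the group trend gives Br the larger value.
Al > Br: period and group pull opposite ways; the across-period shift dominates (126 vs 114 pm).
Sb > Al: period and group pull opposite ways; the down-group shift dominates (140 vs 126 pm).
Rb > Sb: Rb lies to the left of Sb in period 5, so the across-period effect alone puts Rb larger.
Approximate values (pm): O 63, Al 126, Cl 99, Br 114, Rb 210, Sb 140.
So from smallest to largest: O < Cl < Br < Al < Sb < Rb.

O < Cl < Br < Al < Sb < Rb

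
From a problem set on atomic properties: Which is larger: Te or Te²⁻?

Forming Te²⁻ adds 2 electrons to Te. More electron–electron repulsion in the same shell, with unchanged nuclear charge, lets the cloud expand.
An anion is larger than its parent atom: Te²⁻ > Te.

Te²⁻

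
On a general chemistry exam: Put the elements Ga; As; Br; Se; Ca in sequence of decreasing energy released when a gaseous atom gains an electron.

Br > Se > As > Ga > Ca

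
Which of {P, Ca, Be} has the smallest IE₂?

Ca

IE_2 is the cost of taking one more electron from the +1 cation: P⁺ still has 4 valence electrons; Ca⁺ still has 1 valence electron; Be⁺ still has 1 valence electron.
All are still removing valence electrons, so compare the +1 ions as you would atoms: IE_2 generally rises across a period (higher Z_eff) and falls down a group (larger shell), subject to the usual subshell exceptions.
Valence configurations: P⁺ [Ne]3s²3p², Ca⁺ [Ar]4s¹, Be⁺ [He]2s¹.
Approximate IE_2 values (kJ/mol): P 1907, Ca 1145, Be 1757.
So the second ionization energies run Ca < Be < P.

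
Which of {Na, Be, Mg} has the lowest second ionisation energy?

Mg

IE_2 is the cost of taking one more electron from the +1 cation: Na⁺ is the bare [Ne] core; Be⁺ still has 1 valence electron; Mg⁺ still has 1 valence electron.
Core electrons are held far more tightly than valence electrons, so Na tops the IE_2 order.
Valence configurations: Be⁺ [He]2s¹, Mg⁺ [Ne]3s¹.
Approximate IE_2 values (kJ/mol): Na 4562, Be 1757, Mg 1451.
So the second ionization energies run Mg < Be < Na.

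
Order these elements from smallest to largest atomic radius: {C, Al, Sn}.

Radius decreases left→right (rising Z_eff, same n) and increases top→bottom (higher n).
Here both period and group differ, so the two effects have to be weighed against each other.
Al > C: relative to C, both the across-period and down-group shifts push Al's atomic radius up.
Sn > Al: period and group pull opposite ways; the down-group shift dominates (140 vs 126 pm).
Approximate values (pm): C 75, Al 126, Sn 140.
So from smallest to largest: C < Al < Sn.

C < Al < Sn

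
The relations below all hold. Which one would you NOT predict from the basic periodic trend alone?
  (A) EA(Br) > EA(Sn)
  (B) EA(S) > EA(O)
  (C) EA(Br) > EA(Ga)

(B)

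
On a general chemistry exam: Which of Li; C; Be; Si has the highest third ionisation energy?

Be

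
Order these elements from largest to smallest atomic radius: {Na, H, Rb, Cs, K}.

Across a period the added protons contract the valence shell; down a group each new principal shell makes the atom larger.
All are in group 1, so atomic radius increases down the group.
So from largest to smallest: Cs > Rb > K > Na > H.

Cs, Rb, K, Na, H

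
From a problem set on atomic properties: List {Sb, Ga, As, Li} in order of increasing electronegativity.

Li, Ga, Sb, As

Li is in period 2, group 1; Ga is in period 4, group 13; As is in period 4, group 15; Sb is in period 5, group 15.
EN rises left→right (higher Z_eff, smaller atoms) and falls top→bottom (larger, more shielded atoms).
Here both period and group differ, so the two effects have to be weighed against each other.
Ga > Li: period and group pull opposite ways; the across-period shift dominates (1.81 vs 0.98).
Sb > Ga: the two effects oppose for this pair; the across-period effect wins (2.05 vs 1.81).
As > Sb: As sits above Sb in group 15, so the down-group effect alone puts As higher.
For reference (Pauling): Li 0.98, Ga 1.81, As 2.18, Sb 2.05.
So from lowest to highest: Li < Ga < Sb < As.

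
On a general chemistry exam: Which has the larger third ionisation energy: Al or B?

B

The third ionization energy removes an electron from the +2 ion. For each element: Al²⁺ still has 1 valence electron; B²⁺ still has 1 valence electron.
All are still removing valence electrons, so compare the +2 ions as you would atoms: IE_3 generally rises across a period (higher Z_eff) and falls down a group (larger shell), subject to the usual subshell exceptions.
Valence configurations: Al²⁺ [Ne]3s¹, B²⁺ [He]2s¹.
Tabulated IE_3 (kJ/mol): Al 2745, B 3660.
So the third ionization energies run Al < B.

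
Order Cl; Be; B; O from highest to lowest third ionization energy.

Be > O > Cl > B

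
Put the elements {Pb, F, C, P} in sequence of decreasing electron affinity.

C is in period 2, group 14; F is in period 2, group 17; P is in period 3, group 15; Pb is in period 6, group 14.
Adding an electron releases more energy for atoms nearer the top right (short of the noble gases).
These span different periods and groups, so the two trends combine.
P > Pb: relative to Pb, both the across-period and down-group shifts push P's electron affinity up.
C > P: period and group pull opposite ways; the down-group shift dominates (122 vs 72 kJ/mol).
F > C: both are in period 2; the period trend gives F the larger value.
Tabulated electron affinity (kJ/mol): C 122, F 328, P 72, Pb 35.
So from highest to lowest: F > C > P > Pb.

F > C > P > Pb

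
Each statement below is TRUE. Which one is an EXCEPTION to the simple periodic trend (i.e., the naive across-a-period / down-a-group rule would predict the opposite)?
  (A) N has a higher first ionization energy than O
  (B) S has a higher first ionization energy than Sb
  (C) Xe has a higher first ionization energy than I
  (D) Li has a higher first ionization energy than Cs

The general trend: first ionization energy increases across a period and decreases down a group.
(A) N (period 2, group 15) vs O (period 2, group 16): the stated order contradicts the simple trend.
(B) S (period 3, group 16) vs Sb (period 5, group 15): the stated order agrees with the simple trend.
(C) Xe (period 5, group 18) vs I (period 5, group 17): the stated order agrees with the simple trend.
(D) Li (period 2, group 1) vs Cs (period 6, group 1): the stated order agrees with the simple trend.
The exception is (A): pairing an electron in O's 2p⁴ costs repulsion energy, so O ionizes more easily than half-filled N (2p³).

(A)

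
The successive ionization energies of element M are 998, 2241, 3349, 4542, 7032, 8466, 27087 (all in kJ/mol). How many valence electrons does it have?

6

Look for the largest jump between consecutive ionization energies: IE7/IE6 ≈ 3.2, far larger than any earlier ratio.
That jump marks the point where a core electron is being removed. So the atom has 6 valence electrons.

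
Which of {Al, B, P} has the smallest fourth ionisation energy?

Consider each +3 ion: Al³⁺ is the bare [Ne] core; B³⁺ is the bare [He] core; P³⁺ still has 2 valence electrons.
Core electrons are held far more tightly than valence electrons, so Al and B top the IE_4 order.
Tabulated IE_4 (kJ/mol): Al 11577, B 25026, P 4964.
Putting it together, IE_4: P < Al < B.

P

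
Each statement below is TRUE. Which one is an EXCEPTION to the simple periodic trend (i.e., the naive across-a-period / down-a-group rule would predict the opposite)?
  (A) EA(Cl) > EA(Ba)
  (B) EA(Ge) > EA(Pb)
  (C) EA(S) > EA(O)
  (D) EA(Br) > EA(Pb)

The general trend: electron affinity increases across a period and decreases down a group.
(A) Cl (period 3, group 17) vs Ba (period 6, group 2): the stated order agrees with the simple trend.
(B) Ge (period 4, group 14) vs Pb (period 6, group 14): the stated order agrees with the simple trend.
(C) S (period 3, group 16) vs O (period 2, group 16): the stated order contradicts the simple trend.
(D) Br (period 4, group 17) vs Pb (period 6, group 14): the stated order agrees with the simple trend.
The exception is (C): the compact 2p subshell of O repels the added electron more than S's larger 3p does.

(C)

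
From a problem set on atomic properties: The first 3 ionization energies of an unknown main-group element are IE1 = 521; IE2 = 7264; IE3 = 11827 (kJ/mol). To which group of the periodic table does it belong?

Look for the largest jump between consecutive ionization energies: IE2/IE1 ≈ 13.9, far larger than any earlier ratio.
That jump marks the point where a core electron is being removed. So the atom has 1 valence electron.
A main-group element with 1 valence electron is in group 1.

Group 1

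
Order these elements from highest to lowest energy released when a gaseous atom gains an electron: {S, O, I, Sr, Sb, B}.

I > S > O > Sb > B > Sr

B is in period 2, group 13; O is in period 2, group 16; S is in period 3, group 16; Sr is in period 5, group 2; Sb is in period 5, group 15; I is in period 5, group 17.
Adding an electron releases more energy for atoms nearer the top right (short of the noble gases).
These span different periods and groups, so the two trends combine.
B > Sr: both effects reinforce here, so B is clearly the higher of the two.
Sb > B: the two effects oppose for this pair; the across-period effect wins (103 vs 27 kJ/mol).
O > Sb: relative to Sb, both the across-period and down-group shifts push O's electron affinity up.
S > O: this pair runs against the simple trend — see the exception note.
I > S: the two effects oppose for this pair; the across-period effect wins (295 vs 200 kJ/mol).
Note the exception: S has a higher electron affinity than O, contrary to the simple trend — the compact 2p subshell of O repels the added electron more than S's larger 3p does.
For reference (kJ/mol): B 27, O 141, S 200, Sr 5, Sb 103, I 295.
So from highest to lowest: I > S > O > Sb > B > Sr.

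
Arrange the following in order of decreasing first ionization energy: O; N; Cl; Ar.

N is in period 2, group 15; O is in period 2, group 16; Cl is in period 3, group 17; Ar is in period 3, group 18.
Removing the outermost electron gets harder across a period and easier down a group.
These span different periods and groups, so the two trends combine.
O > Cl: the two effects oppose for this pair; the down-group effect wins (1314 vs 1251 kJ/mol).
N > O: this pair runs against the simple trend — see the exception note.
Ar > N: period and group pull opposite ways; the across-period shift dominates (1521 vs 1402 kJ/mol).
Note the exception: N has a higher first ionization energy than O, contrary to the simple trend — pairing an electron in O's 2p⁴ costs repulsion energy, so O ionizes more easily than half-filled N (2p³).
Approximate values (kJ/mol): N 1402, O 1314, Cl 1251, Ar 1521.
So from highest to lowest: Ar > N > O > Cl.

Ar, N, O, Cl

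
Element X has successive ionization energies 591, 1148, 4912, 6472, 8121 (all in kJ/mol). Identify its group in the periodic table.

Look for the largest jump between consecutive ionization energies: IE3/IE2 ≈ 4.3, far larger than any earlier ratio.
That jump marks the point where a core electron is being removed. So the atom has 2 valence electrons.
A main-group element with 2 valence electrons is in group 2.

Group 2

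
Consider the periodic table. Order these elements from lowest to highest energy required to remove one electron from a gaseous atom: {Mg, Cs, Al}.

Cs < Al < Mg

Mg is in period 3, group 2; Al is in period 3, group 13; Cs is in period 6, group 1.
First ionization energy rises across a period (greater Z_eff holds electrons more tightly) and falls down a group (valence electrons are farther from the nucleus).
These span different periods and groups, so the two trends combine.
Al > Cs: relative to Cs, both the across-period and down-group shifts push Al's first ionization energy up.
Mg > Al: this pair runs against the simple trend — see the exception note.
Note the exception: Mg has a higher first ionization energy than Al, contrary to the simple trend — Al's single 3p electron is easier to remove than one from Mg's filled 3s².
For reference (kJ/mol): Mg 738, Al 578, Cs 376.
So from lowest to highest: Cs < Al < Mg.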